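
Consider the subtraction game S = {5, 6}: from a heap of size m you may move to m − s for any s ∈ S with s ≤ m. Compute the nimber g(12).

Build the Grundy sequence with g(k) = mex{g(k−s) : s ∈ {5, 6}, s ≤ k}:
k:     0  1  2  3  4  5  6  7  8  9 10 11 12
g(k):  0  0  0  0  0  1  1  1  1  1  2  0  0
So g(12) = 0.

0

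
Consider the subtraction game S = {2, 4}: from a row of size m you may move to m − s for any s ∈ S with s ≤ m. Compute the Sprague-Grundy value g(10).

Build the Grundy sequence with g(k) = mex{g(k−s) : s ∈ {2, 4}, s ≤ k}:
g(0) = mex{} = 0
g(1) = mex{} = 0
g(2) = mex{0} = 1
g(3) = mex{0} = 1
g(4) = mex{0,1} = 2
g(5) = mex{0,1} = 2
g(6) = mex{1,2} = 0
g(7) = mex{1,2} = 0
g(8) = mex{0,2} = 1
g(9) = mex{0,2} = 1
g(10) = mex{0,1} = 2
So g(10) = 2.

2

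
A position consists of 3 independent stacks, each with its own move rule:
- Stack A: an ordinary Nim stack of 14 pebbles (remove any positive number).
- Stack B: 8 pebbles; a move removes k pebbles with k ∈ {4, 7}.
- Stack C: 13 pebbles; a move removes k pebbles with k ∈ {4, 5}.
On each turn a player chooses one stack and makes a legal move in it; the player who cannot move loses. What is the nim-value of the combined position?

13

Stack A is a plain Nim stack of size 14, so its Grundy value is 14.
Build the Grundy sequence for stack B with g(k) = mex{g(k−s) : s ∈ {4, 7}, s ≤ k}:
k:     0  1  2  3  4  5  6  7  8
g(k):  0  0  0  0  1  1  1  1  2
So g(8) = 2.
Build the Grundy sequence for stack C with g(k) = mex{g(k−s) : s ∈ {4, 5}, s ≤ k}:
k:     0  1  2  3  4  5  6  7  8  9 10 11 12 13
g(k):  0  0  0  0  1  1  1  1  2  0  0  0  0  1
So g(13) = 1.
By the Sprague-Grundy theorem, the Grundy value of a sum of independent games is the XOR of the component values.
Combined value = 14 XOR 2 XOR 1 = 13.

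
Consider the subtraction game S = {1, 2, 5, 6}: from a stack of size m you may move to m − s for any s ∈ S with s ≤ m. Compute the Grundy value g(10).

0

Grundy values for subtraction set {1, 2, 5, 6}:
g(0) = mex{} = 0
g(1) = mex{0} = 1
g(2) = mex{0,1} = 2
g(3) = mex{1,2} = 0
g(4) = mex{0,2} = 1
g(5) = mex{0,1} = 2
g(6) = mex{0,1,2} = 3
g(7) = mex{1,2,3} = 0
g(8) = mex{0,2,3} = 1
g(9) = mex{0,1} = 2
g(10) = mex{1,2} = 0
So g(10) = 0.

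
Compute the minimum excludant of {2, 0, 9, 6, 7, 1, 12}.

3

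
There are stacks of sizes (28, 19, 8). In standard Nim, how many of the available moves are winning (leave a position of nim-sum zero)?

1

Nim-sum: 28 ⊕ 19 ⊕ 8 = 7.
The overall nim-sum is X = 7. A stack of size p has a winning move iff p XOR X < p (reduce it to p XOR X).
  28: 28 XOR 7 = 27 < 28 — winning move (to 27).
  19: 19 XOR 7 = 20 ≥ 19 — no move.
  8: 8 XOR 7 = 15 ≥ 8 — no move.
That gives 1 winning move.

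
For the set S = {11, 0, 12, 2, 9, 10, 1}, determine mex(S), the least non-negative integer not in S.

The values 0, 1, 2 are all present; 3 is the first non-negative integer missing from the set.

3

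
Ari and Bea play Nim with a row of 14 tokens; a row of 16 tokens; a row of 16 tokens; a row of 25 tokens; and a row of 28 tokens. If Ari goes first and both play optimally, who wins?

Ari wins

Compute the nim-sum pairwise:
14 ⊕ 16 = 30
30 ⊕ 16 = 14
14 ⊕ 25 = 23
23 ⊕ 28 = 11
The nim-sum is 11 ≠ 0, so this is an N-position: the player to move can win; Ari has a winning move.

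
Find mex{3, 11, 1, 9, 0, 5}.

2

The values 0, 1 are all present; 2 is the first non-negative integer missing from the set.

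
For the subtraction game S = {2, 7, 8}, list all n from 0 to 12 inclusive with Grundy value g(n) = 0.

0, 1, 4, 5, 10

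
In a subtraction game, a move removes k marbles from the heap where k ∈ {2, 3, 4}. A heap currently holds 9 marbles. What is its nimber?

Build the Grundy sequence with g(k) = mex{g(k−s) : s ∈ {2, 3, 4}, s ≤ k}:
k:     0  1  2  3  4  5  6  7  8  9
g(k):  0  0  1  1  2  2  0  0  1  1
So g(9) = 1.

1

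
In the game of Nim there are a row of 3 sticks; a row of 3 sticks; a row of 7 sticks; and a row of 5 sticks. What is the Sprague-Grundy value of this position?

2

Nim-sum: 3 XOR 3 XOR 7 XOR 5 = 2.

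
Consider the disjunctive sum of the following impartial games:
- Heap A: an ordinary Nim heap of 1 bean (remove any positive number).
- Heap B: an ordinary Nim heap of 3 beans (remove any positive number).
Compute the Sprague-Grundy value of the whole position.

2

Heap A is a plain Nim heap of size 1, so its Grundy value is 1.
Heap B is a plain Nim heap of size 3, so its Grundy value is 3.
By the Sprague-Grundy theorem, the Grundy value of a sum of independent games is the XOR of the component values.
Combined value = 1 ⊕ 3 = 2.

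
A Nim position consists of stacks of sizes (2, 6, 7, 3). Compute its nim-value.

0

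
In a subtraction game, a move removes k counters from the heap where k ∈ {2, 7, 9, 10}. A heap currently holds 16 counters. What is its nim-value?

Build the Grundy sequence with g(k) = mex{g(k−s) : s ∈ {2, 7, 9, 10}, s ≤ k}:
k:     0  1  2  3  4  5  6  7  8  9 10 11 12 13 14 15 16
g(k):  0  0  1  1  0  0  1  1  2  2  3  3  2  2  3  3  0
So g(16) = 0.

0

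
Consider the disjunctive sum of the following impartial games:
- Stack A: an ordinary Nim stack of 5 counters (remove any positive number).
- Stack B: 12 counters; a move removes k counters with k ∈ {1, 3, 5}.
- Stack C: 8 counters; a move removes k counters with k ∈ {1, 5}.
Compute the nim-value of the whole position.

5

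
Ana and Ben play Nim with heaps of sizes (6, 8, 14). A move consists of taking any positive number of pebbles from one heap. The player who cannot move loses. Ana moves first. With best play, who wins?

Ben wins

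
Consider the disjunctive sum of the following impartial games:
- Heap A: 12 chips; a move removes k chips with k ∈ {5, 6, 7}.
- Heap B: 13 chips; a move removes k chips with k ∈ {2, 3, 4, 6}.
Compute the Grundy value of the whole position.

2

For heap A, compute g(0), g(1), … with moves {5, 6, 7}:
k:     0  1  2  3  4  5  6  7  8  9 10 11 12
g(k):  0  0  0  0  0  1  1  1  1  1  2  2  0
So g(12) = 0.
Grundy values for heap B (subtraction set {2, 3, 4, 6}):
k:     0  1  2  3  4  5  6  7  8  9 10 11 12 13
g(k):  0  0  1  1  2  2  3  3  0  0  1  1  2  2
So g(13) = 2.
The value of a disjunctive sum is the nim-sum of the parts.
Combined value = 0 XOR 2 = 2.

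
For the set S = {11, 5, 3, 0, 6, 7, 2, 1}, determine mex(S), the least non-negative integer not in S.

The values 0, 1, 2, 3 are all present; 4 is the first non-negative integer missing from the set.

4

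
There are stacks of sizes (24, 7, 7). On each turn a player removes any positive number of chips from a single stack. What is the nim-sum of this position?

24

Compute the nim-sum pairwise:
24 ⊕ 7 = 31
31 ⊕ 7 = 24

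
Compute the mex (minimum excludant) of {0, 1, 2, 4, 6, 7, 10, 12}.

3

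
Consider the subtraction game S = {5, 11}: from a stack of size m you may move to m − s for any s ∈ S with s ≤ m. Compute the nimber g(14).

Build the Grundy sequence with g(k) = mex{g(k−s) : s ∈ {5, 11}, s ≤ k}:
g(0) = mex{} = 0
g(1) = mex{} = 0
g(2) = mex{} = 0
g(3) = mex{} = 0
g(4) = mex{} = 0
g(5) = mex{0} = 1
g(6) = mex{0} = 1
g(7) = mex{0} = 1
g(8) = mex{0} = 1
g(9) = mex{0} = 1
g(10) = mex{1} = 0
g(11) = mex{0,1} = 2
g(12) = mex{0,1} = 2
g(13) = mex{0,1} = 2
g(14) = mex{0,1} = 2
So g(14) = 2.

2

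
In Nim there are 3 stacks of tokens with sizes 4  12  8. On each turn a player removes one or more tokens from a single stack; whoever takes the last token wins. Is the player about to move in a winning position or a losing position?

Losing position

Compute the nim-sum pairwise:
4 ^ 12 = 8
8 ^ 8 = 0
The nim-sum is 0, so this is a P-position: the player to move is in a losing position under optimal play.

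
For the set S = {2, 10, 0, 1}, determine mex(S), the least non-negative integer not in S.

3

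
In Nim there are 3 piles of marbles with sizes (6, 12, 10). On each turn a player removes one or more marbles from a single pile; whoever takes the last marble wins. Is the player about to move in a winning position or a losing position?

Losing position

Bitwise XOR of the heap sizes:
  0110  (6)
  1100  (12)
  1010  (10)
  ----
  0000  (0)
The nim-sum is 0, so this is a P-position: the player to move is in a losing position under optimal play.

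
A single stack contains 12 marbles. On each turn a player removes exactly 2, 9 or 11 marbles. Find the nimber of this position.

Build the Grundy sequence with g(k) = mex{g(k−s) : s ∈ {2, 9, 11}, s ≤ k}:
g(0) = mex{} = 0
g(1) = mex{} = 0
g(2) = mex{0} = 1
g(3) = mex{0} = 1
g(4) = mex{1} = 0
g(5) = mex{1} = 0
g(6) = mex{0} = 1
g(7) = mex{0} = 1
g(8) = mex{1} = 0
g(9) = mex{0,1} = 2
g(10) = mex{0} = 1
g(11) = mex{0,1,2} = 3
g(12) = mex{0,1} = 2
So g(12) = 2.

2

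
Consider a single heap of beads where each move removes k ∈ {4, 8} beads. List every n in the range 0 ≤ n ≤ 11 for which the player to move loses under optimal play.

0, 1, 2, 3

Grundy values for subtraction set {4, 8}:
k:     0  1  2  3  4  5  6  7  8  9 10 11
g(k):  0  0  0  0  1  1  1  1  2  2  2  2
The P-positions (g = 0) in 0..11 are 0, 1, 2, 3.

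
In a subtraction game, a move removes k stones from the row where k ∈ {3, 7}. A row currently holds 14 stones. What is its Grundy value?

1

Compute g(0), g(1), … for moves {3, 7}:
g(0) = mex{} = 0
g(1) = mex{} = 0
g(2) = mex{} = 0
g(3) = mex{0} = 1
g(4) = mex{0} = 1
g(5) = mex{0} = 1
g(6) = mex{1} = 0
g(7) = mex{0,1} = 2
g(8) = mex{0,1} = 2
g(9) = mex{0} = 1
g(10) = mex{1,2} = 0
g(11) = mex{1,2} = 0
g(12) = mex{1} = 0
g(13) = mex{0} = 1
g(14) = mex{0,2} = 1
So g(14) = 1.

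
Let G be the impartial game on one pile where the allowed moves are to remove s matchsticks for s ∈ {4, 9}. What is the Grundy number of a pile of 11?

Grundy values for subtraction set {4, 9}:
g(0) = mex{} = 0
g(1) = mex{} = 0
g(2) = mex{} = 0
g(3) = mex{} = 0
g(4) = mex{0} = 1
g(5) = mex{0} = 1
g(6) = mex{0} = 1
g(7) = mex{0} = 1
g(8) = mex{1} = 0
g(9) = mex{0,1} = 2
g(10) = mex{0,1} = 2
g(11) = mex{0,1} = 2
So g(11) = 2.

2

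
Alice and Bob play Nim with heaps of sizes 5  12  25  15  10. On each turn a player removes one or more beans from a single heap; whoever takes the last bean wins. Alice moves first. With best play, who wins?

Compute the nim-sum pairwise:
5 ^ 12 = 9
9 ^ 25 = 16
16 ^ 15 = 31
31 ^ 10 = 21
The nim-sum is 21 ≠ 0, so this is an N-position: the player to move can win; Alice has a winning move.

Alice wins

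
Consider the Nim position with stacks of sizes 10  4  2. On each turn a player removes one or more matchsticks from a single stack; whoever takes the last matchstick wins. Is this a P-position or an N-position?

N-position

In binary:
  1010  (10)
  0100  (4)
  0010  (2)
  ----
  1100  (12)
The nim-sum is 12 ≠ 0, so this is an N-position: the player to move can win.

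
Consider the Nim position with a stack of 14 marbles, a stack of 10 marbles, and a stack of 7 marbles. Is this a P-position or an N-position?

N-position

In binary:
  1110  (14)
  1010  (10)
  0111  (7)
  ----
  0011  (3)
The nim-sum is 3 ≠ 0, so this is an N-position: the player to move can win.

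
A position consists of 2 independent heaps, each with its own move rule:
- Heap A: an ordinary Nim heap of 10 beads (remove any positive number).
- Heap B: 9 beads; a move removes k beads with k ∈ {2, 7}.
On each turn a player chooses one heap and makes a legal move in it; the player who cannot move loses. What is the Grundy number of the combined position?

Heap A is a plain Nim heap of size 10, so its Grundy value is 10.
Grundy values for heap B (subtraction set {2, 7}):
k:     0  1  2  3  4  5  6  7  8  9
g(k):  0  0  1  1  0  0  1  1  2  0
So g(9) = 0.
The value of a disjunctive sum is the nim-sum of the parts.
Combined value = 10 ⊕ 0 = 10.

10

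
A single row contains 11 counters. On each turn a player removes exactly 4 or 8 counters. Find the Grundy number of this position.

2

Grundy values for subtraction set {4, 8}:
g(0) = mex{} = 0
g(1) = mex{} = 0
g(2) = mex{} = 0
g(3) = mex{} = 0
g(4) = mex{0} = 1
g(5) = mex{0} = 1
g(6) = mex{0} = 1
g(7) = mex{0} = 1
g(8) = mex{0,1} = 2
g(9) = mex{0,1} = 2
g(10) = mex{0,1} = 2
g(11) = mex{0,1} = 2
So g(11) = 2.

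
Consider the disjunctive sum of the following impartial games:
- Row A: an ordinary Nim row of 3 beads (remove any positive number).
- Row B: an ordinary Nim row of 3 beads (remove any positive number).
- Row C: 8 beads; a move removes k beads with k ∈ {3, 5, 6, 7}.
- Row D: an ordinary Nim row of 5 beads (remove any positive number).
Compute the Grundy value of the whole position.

Row A is a plain Nim row of size 3, so its Grundy value is 3.
Row B is a plain Nim row of size 3, so its Grundy value is 3.
Grundy values for row C (subtraction set {3, 5, 6, 7}):
k:     0  1  2  3  4  5  6  7  8
g(k):  0  0  0  1  1  1  2  2  2
So g(8) = 2.
Row D is a plain Nim row of size 5, so its Grundy value is 5.
The value of a disjunctive sum is the nim-sum of the parts.
Combined value = 3 XOR 3 XOR 2 XOR 5 = 7.

7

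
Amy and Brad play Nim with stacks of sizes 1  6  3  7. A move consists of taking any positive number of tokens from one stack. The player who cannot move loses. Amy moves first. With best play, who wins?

In binary:
  001  (1)
  110  (6)
  011  (3)
  111  (7)
  ---
  011  (3)
The nim-sum is 3 ≠ 0, so this is an N-position: the player to move can win; Amy has a winning move.

Amy wins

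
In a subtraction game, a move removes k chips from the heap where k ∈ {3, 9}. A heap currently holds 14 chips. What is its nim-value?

0

Grundy values for subtraction set {3, 9}:
g(0) = mex{} = 0
g(1) = mex{} = 0
g(2) = mex{} = 0
g(3) = mex{0} = 1
g(4) = mex{0} = 1
g(5) = mex{0} = 1
g(6) = mex{1} = 0
g(7) = mex{1} = 0
g(8) = mex{1} = 0
g(9) = mex{0} = 1
g(10) = mex{0} = 1
g(11) = mex{0} = 1
g(12) = mex{1} = 0
g(13) = mex{1} = 0
g(14) = mex{1} = 0
So g(14) = 0.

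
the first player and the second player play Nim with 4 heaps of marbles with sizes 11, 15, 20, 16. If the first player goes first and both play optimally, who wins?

Write each in binary and XOR column by column:
  01011  (11)
  01111  (15)
  10100  (20)
  10000  (16)
  -----
  00000  (0)
The nim-sum is 0, so this is a P-position: the player to move is in a losing position under optimal play; the first player is about to move from it and so loses — the second player wins.

the second player wins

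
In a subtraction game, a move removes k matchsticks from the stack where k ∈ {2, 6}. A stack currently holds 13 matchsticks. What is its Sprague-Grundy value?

Grundy values for subtraction set {2, 6}:
k:     0  1  2  3  4  5  6  7  8  9 10 11 12 13
g(k):  0  0  1  1  0  0  1  1  0  0  1  1  0  0
So g(13) = 0.

0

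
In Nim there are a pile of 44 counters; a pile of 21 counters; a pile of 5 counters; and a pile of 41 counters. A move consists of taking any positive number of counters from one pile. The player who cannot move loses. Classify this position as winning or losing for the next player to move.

Winning position

In binary:
  101100  (44)
  010101  (21)
  000101  (5)
  101001  (41)
  ------
  010101  (21)
The nim-sum is 21 ≠ 0, so this is an N-position: the player to move can win.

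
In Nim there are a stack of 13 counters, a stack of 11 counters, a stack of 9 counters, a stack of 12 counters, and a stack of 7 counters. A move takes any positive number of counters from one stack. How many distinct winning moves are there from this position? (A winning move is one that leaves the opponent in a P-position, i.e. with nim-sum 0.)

3

Bitwise XOR of the heap sizes:
  1101  (13)
  1011  (11)
  1001  (9)
  1100  (12)
  0111  (7)
  ----
  0100  (4)
The overall nim-sum is X = 4. A stack of size p has a winning move iff p XOR X < p (reduce it to p XOR X).
  13: 13 XOR 4 = 9 < 13 — winning move (to 9).
  11: 11 XOR 4 = 15 ≥ 11 — no move.
  9: 9 XOR 4 = 13 ≥ 9 — no move.
  12: 12 XOR 4 = 8 < 12 — winning move (to 8).
  7: 7 XOR 4 = 3 < 7 — winning move (to 3).
That gives 3 winning moves.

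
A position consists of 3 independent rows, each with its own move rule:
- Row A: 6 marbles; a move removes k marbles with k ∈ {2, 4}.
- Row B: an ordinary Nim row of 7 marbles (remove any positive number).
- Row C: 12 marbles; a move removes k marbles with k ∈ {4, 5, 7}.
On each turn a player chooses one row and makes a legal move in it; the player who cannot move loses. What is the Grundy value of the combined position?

7

Grundy values for row A (subtraction set {2, 4}):
k:     0  1  2  3  4  5  6
g(k):  0  0  1  1  2  2  0
So g(6) = 0.
Row B is a plain Nim row of size 7, so its Grundy value is 7.
For row C, compute g(0), g(1), … with moves {4, 5, 7}:
g(0) = mex{} = 0
g(1) = mex{} = 0
g(2) = mex{} = 0
g(3) = mex{} = 0
g(4) = mex{0} = 1
g(5) = mex{0} = 1
g(6) = mex{0} = 1
g(7) = mex{0} = 1
g(8) = mex{0,1} = 2
g(9) = mex{0,1} = 2
g(10) = mex{0,1} = 2
g(11) = mex{1} = 0
g(12) = mex{1,2} = 0
So g(12) = 0.
The value of a disjunctive sum is the nim-sum of the parts.
Combined value = 0 ⊕ 7 ⊕ 0 = 7.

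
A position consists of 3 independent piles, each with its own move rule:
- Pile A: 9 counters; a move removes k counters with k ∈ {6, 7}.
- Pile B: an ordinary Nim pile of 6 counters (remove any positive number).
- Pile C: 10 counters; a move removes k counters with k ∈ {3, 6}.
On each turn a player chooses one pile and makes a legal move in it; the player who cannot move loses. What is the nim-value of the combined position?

Build the Grundy sequence for pile A with g(k) = mex{g(k−s) : s ∈ {6, 7}, s ≤ k}:
k:     0  1  2  3  4  5  6  7  8  9
g(k):  0  0  0  0  0  0  1  1  1  1
So g(9) = 1.
Pile B is a plain Nim pile of size 6, so its Grundy value is 6.
Grundy values for pile C (subtraction set {3, 6}):
k:     0  1  2  3  4  5  6  7  8  9 10
g(k):  0  0  0  1  1  1  2  2  2  0  0
So g(10) = 0.
The value of a disjunctive sum is the nim-sum of the parts.
Combined value = 1 ⊕ 6 ⊕ 0 = 7.

7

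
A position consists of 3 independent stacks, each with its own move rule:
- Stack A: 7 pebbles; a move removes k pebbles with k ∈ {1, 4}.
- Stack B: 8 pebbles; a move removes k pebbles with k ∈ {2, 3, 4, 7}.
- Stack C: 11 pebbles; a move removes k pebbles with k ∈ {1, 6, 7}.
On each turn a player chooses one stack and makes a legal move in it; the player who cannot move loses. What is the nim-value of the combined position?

Grundy values for stack A (subtraction set {1, 4}):
g(0) = mex{} = 0
g(1) = mex{0} = 1
g(2) = mex{1} = 0
g(3) = mex{0} = 1
g(4) = mex{0,1} = 2
g(5) = mex{1,2} = 0
g(6) = mex{0} = 1
g(7) = mex{1} = 0
So g(7) = 0.
Build the Grundy sequence for stack B with g(k) = mex{g(k−s) : s ∈ {2, 3, 4, 7}, s ≤ k}:
k:     0  1  2  3  4  5  6  7  8
g(k):  0  0  1  1  2  2  0  3  1
So g(8) = 1.
For stack C, compute g(0), g(1), … with moves {1, 6, 7}:
k:     0  1  2  3  4  5  6  7  8  9 10 11
g(k):  0  1  0  1  0  1  2  3  2  3  2  3
So g(11) = 3.
The value of a disjunctive sum is the nim-sum of the parts.
Combined value = 0 ⊕ 1 ⊕ 3 = 2.

2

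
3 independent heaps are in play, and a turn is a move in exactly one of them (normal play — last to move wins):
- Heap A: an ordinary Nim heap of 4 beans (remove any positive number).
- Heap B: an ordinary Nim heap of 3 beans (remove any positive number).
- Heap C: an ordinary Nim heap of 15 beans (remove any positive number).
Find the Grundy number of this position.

8

Heap A is a plain Nim heap of size 4, so its Grundy value is 4.
Heap B is a plain Nim heap of size 3, so its Grundy value is 3.
Heap C is a plain Nim heap of size 15, so its Grundy value is 15.
By the Sprague-Grundy theorem, the Grundy value of a sum of independent games is the XOR of the component values.
Combined value = 4 ⊕ 3 ⊕ 15 = 8.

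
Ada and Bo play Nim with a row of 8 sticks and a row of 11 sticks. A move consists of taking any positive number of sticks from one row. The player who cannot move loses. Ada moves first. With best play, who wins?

Nim-sum: 8 ^ 11 = 3.
The nim-sum is 3 ≠ 0, so this is an N-position: the player to move can win; Ada has a winning move.

Ada wins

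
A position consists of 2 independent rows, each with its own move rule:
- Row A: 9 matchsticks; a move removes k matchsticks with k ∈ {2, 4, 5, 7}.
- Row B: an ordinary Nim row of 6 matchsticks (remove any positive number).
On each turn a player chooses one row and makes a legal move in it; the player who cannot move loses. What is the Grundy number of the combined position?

For row A, compute g(0), g(1), … with moves {2, 4, 5, 7}:
g(0) = mex{} = 0
g(1) = mex{} = 0
g(2) = mex{0} = 1
g(3) = mex{0} = 1
g(4) = mex{0,1} = 2
g(5) = mex{0,1} = 2
g(6) = mex{0,1,2} = 3
g(7) = mex{0,1,2} = 3
g(8) = mex{0,1,2,3} = 4
g(9) = mex{1,2,3} = 0
So g(9) = 0.
Row B is a plain Nim row of size 6, so its Grundy value is 6.
The value of a disjunctive sum is the nim-sum of the parts.
Combined value = 0 XOR 6 = 6.

6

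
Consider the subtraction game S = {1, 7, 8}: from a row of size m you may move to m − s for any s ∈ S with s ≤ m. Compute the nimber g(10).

2

Build the Grundy sequence with g(k) = mex{g(k−s) : s ∈ {1, 7, 8}, s ≤ k}:
g(0) = mex{} = 0
g(1) = mex{0} = 1
g(2) = mex{1} = 0
g(3) = mex{0} = 1
g(4) = mex{1} = 0
g(5) = mex{0} = 1
g(6) = mex{1} = 0
g(7) = mex{0} = 1
g(8) = mex{0,1} = 2
g(9) = mex{0,1,2} = 3
g(10) = mex{0,1,3} = 2
So g(10) = 2.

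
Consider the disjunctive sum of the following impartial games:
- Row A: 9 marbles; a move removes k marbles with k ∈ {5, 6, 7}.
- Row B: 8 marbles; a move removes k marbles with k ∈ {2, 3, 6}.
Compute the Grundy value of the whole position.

Build the Grundy sequence for row A with g(k) = mex{g(k−s) : s ∈ {5, 6, 7}, s ≤ k}:
k:     0  1  2  3  4  5  6  7  8  9
g(k):  0  0  0  0  0  1  1  1  1  1
So g(9) = 1.
For row B, compute g(0), g(1), … with moves {2, 3, 6}:
k:     0  1  2  3  4  5  6  7  8
g(k):  0  0  1  1  2  0  3  1  2
So g(8) = 2.
By the Sprague-Grundy theorem, the Grundy value of a sum of independent games is the XOR of the component values.
Combined value = 1 XOR 2 = 3.

3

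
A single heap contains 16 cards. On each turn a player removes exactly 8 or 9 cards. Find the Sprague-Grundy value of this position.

2

Build the Grundy sequence with g(k) = mex{g(k−s) : s ∈ {8, 9}, s ≤ k}:
k:     0  1  2  3  4  5  6  7  8  9 10 11 12 13 14 15 16
g(k):  0  0  0  0  0  0  0  0  1  1  1  1  1  1  1  1  2
So g(16) = 2.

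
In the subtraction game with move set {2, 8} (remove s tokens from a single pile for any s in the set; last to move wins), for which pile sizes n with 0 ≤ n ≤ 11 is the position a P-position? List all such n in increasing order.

Compute g(0), g(1), … for moves {2, 8}:
g(0) = mex{} = 0
g(1) = mex{} = 0
g(2) = mex{0} = 1
g(3) = mex{0} = 1
g(4) = mex{1} = 0
g(5) = mex{1} = 0
g(6) = mex{0} = 1
g(7) = mex{0} = 1
g(8) = mex{0,1} = 2
g(9) = mex{0,1} = 2
g(10) = mex{1,2} = 0
g(11) = mex{1,2} = 0
The P-positions (g = 0) in 0..11 are 0, 1, 4, 5, 10, 11.

0, 1, 4, 5, 10, 11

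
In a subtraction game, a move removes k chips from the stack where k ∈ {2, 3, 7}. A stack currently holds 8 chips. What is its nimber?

1

Build the Grundy sequence with g(k) = mex{g(k−s) : s ∈ {2, 3, 7}, s ≤ k}:
k:     0  1  2  3  4  5  6  7  8
g(k):  0  0  1  1  2  0  0  1  1
So g(8) = 1.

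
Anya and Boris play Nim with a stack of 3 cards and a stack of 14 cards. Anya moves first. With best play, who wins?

Compute the nim-sum pairwise:
3 XOR 14 = 13
The nim-sum is 13 ≠ 0, so this is an N-position: the player to move can win; Anya has a winning move.

Anya wins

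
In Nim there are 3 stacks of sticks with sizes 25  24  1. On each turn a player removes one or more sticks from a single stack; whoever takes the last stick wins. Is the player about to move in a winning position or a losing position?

Losing position

Write each in binary and XOR column by column:
  11001  (25)
  11000  (24)
  00001  (1)
  -----
  00000  (0)
The nim-sum is 0, so this is a P-position: the player to move is in a losing position under optimal play.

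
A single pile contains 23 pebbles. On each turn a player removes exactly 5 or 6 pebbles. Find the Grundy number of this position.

Grundy values for subtraction set {5, 6}:
k:     0  1  2  3  4  5  6  7  8  9 10 11 12 13 14 15 16 17 18 19 20 21 22 23
g(k):  0  0  0  0  0  1  1  1  1  1  2  0  0  0  0  0  1  1  1  1  1  2  0  0
So g(23) = 0.

0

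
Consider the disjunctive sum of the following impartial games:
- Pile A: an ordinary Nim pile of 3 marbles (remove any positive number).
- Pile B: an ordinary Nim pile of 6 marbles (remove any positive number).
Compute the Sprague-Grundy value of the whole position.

5

Pile A is a plain Nim pile of size 3, so its Grundy value is 3.
Pile B is a plain Nim pile of size 6, so its Grundy value is 6.
By the Sprague-Grundy theorem, the Grundy value of a sum of independent games is the XOR of the component values.
Combined value = 3 XOR 6 = 5.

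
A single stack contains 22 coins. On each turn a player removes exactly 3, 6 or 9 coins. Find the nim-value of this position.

Build the Grundy sequence with g(k) = mex{g(k−s) : s ∈ {3, 6, 9}, s ≤ k}:
k:     0  1  2  3  4  5  6  7  8  9 10 11 12 13 14 15 16 17 18 19 20 21 22
g(k):  0  0  0  1  1  1  2  2  2  3  3  3  0  0  0  1  1  1  2  2  2  3  3
So g(22) = 3.

3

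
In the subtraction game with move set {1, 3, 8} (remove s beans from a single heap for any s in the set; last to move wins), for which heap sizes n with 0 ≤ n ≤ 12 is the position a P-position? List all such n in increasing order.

Compute g(0), g(1), … for moves {1, 3, 8}:
g(0) = mex{} = 0
g(1) = mex{0} = 1
g(2) = mex{1} = 0
g(3) = mex{0} = 1
g(4) = mex{1} = 0
g(5) = mex{0} = 1
g(6) = mex{1} = 0
g(7) = mex{0} = 1
g(8) = mex{0,1} = 2
g(9) = mex{0,1,2} = 3
g(10) = mex{0,1,3} = 2
g(11) = mex{1,2} = 0
g(12) = mex{0,3} = 1
The P-positions (g = 0) in 0..12 are 0, 2, 4, 6, 11.

0, 2, 4, 6, 11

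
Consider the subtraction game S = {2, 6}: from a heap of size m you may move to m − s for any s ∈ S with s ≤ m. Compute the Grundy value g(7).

Build the Grundy sequence with g(k) = mex{g(k−s) : s ∈ {2, 6}, s ≤ k}:
k:     0  1  2  3  4  5  6  7
g(k):  0  0  1  1  0  0  1  1
So g(7) = 1.

1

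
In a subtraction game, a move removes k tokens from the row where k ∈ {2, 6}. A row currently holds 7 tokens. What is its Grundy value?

Grundy values for subtraction set {2, 6}:
g(0) = mex{} = 0
g(1) = mex{} = 0
g(2) = mex{0} = 1
g(3) = mex{0} = 1
g(4) = mex{1} = 0
g(5) = mex{1} = 0
g(6) = mex{0} = 1
g(7) = mex{0} = 1
So g(7) = 1.

1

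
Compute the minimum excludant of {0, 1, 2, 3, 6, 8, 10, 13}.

The values 0, 1, 2, 3 are all present; 4 is the first non-negative integer missing from the set.

4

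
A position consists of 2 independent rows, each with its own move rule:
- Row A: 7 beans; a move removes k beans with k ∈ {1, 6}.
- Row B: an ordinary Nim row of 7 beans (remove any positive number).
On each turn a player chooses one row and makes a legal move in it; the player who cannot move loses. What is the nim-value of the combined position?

7

Build the Grundy sequence for row A with g(k) = mex{g(k−s) : s ∈ {1, 6}, s ≤ k}:
g(0) = mex{} = 0
g(1) = mex{0} = 1
g(2) = mex{1} = 0
g(3) = mex{0} = 1
g(4) = mex{1} = 0
g(5) = mex{0} = 1
g(6) = mex{0,1} = 2
g(7) = mex{1,2} = 0
So g(7) = 0.
Row B is a plain Nim row of size 7, so its Grundy value is 7.
The value of a disjunctive sum is the nim-sum of the parts.
Combined value = 0 ⊕ 7 = 7.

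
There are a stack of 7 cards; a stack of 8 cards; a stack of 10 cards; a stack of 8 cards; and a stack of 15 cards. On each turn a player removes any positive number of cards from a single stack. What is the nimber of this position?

2

Compute the nim-sum pairwise:
7 XOR 8 = 15
15 XOR 10 = 5
5 XOR 8 = 13
13 XOR 15 = 2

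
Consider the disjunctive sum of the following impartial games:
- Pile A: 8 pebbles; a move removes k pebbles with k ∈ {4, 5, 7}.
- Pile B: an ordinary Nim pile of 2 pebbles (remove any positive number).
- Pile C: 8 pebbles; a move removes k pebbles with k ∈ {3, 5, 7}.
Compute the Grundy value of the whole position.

Build the Grundy sequence for pile A with g(k) = mex{g(k−s) : s ∈ {4, 5, 7}, s ≤ k}:
k:     0  1  2  3  4  5  6  7  8
g(k):  0  0  0  0  1  1  1  1  2
So g(8) = 2.
Pile B is a plain Nim pile of size 2, so its Grundy value is 2.
For pile C, compute g(0), g(1), … with moves {3, 5, 7}:
k:     0  1  2  3  4  5  6  7  8
g(k):  0  0  0  1  1  1  2  2  2
So g(8) = 2.
The value of a disjunctive sum is the nim-sum of the parts.
Combined value = 2 XOR 2 XOR 2 = 2.

2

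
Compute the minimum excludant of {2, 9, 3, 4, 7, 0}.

1

0 is in the set but 1 is not, so the mex is 1.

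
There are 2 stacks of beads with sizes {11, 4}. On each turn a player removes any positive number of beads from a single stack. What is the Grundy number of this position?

15

Nim-sum: 11 XOR 4 = 15.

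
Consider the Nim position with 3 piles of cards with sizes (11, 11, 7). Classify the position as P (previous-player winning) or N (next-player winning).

N-position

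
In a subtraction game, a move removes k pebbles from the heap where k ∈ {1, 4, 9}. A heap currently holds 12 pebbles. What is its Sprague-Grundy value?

Build the Grundy sequence with g(k) = mex{g(k−s) : s ∈ {1, 4, 9}, s ≤ k}:
k:     0  1  2  3  4  5  6  7  8  9 10 11 12
g(k):  0  1  0  1  2  0  1  0  1  2  0  1  0
So g(12) = 0.

0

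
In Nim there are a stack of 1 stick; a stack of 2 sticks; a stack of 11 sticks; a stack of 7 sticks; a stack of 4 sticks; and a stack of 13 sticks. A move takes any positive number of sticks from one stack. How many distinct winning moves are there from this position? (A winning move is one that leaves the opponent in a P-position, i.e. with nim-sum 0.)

3

Nim-sum: 1 XOR 2 XOR 11 XOR 7 XOR 4 XOR 13 = 6.
The overall nim-sum is X = 6. A stack of size p has a winning move iff p XOR X < p (reduce it to p XOR X).
  1: 1 XOR 6 = 7 ≥ 1 — no move.
  2: 2 XOR 6 = 4 ≥ 2 — no move.
  11: 11 XOR 6 = 13 ≥ 11 — no move.
  7: 7 XOR 6 = 1 < 7 — winning move (to 1).
  4: 4 XOR 6 = 2 < 4 — winning move (to 2).
  13: 13 XOR 6 = 11 < 13 — winning move (to 11).
That gives 3 winning moves.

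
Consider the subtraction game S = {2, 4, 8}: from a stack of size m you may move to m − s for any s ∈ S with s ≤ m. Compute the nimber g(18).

Build the Grundy sequence with g(k) = mex{g(k−s) : s ∈ {2, 4, 8}, s ≤ k}:
k:     0  1  2  3  4  5  6  7  8  9 10 11 12 13 14 15 16 17 18
g(k):  0  0  1  1  2  2  0  0  1  1  2  2  0  0  1  1  2  2  0
So g(18) = 0.

0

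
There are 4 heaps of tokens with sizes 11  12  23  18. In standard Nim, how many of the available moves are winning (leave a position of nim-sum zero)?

Compute the nim-sum pairwise:
11 ⊕ 12 = 7
7 ⊕ 23 = 16
16 ⊕ 18 = 2
The overall nim-sum is X = 2. A heap of size p has a winning move iff p XOR X < p (reduce it to p XOR X).
  11: 11 XOR 2 = 9 < 11 — winning move (to 9).
  12: 12 XOR 2 = 14 ≥ 12 — no move.
  23: 23 XOR 2 = 21 < 23 — winning move (to 21).
  18: 18 XOR 2 = 16 < 18 — winning move (to 16).
That gives 3 winning moves.

3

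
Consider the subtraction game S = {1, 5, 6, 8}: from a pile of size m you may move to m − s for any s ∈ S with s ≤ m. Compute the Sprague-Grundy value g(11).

Compute g(0), g(1), … for moves {1, 5, 6, 8}:
k:     0  1  2  3  4  5  6  7  8  9 10 11
g(k):  0  1  0  1  0  1  2  3  2  3  2  0
So g(11) = 0.

0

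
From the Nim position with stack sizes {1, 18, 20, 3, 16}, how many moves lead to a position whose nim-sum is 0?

3

In binary:
  00001  (1)
  10010  (18)
  10100  (20)
  00011  (3)
  10000  (16)
  -----
  10100  (20)
The overall nim-sum is X = 20. A stack of size p has a winning move iff p XOR X < p (reduce it to p XOR X).
  1: 1 XOR 20 = 21 ≥ 1 — no move.
  18: 18 XOR 20 = 6 < 18 — winning move (to 6).
  20: 20 XOR 20 = 0 < 20 — winning move (to 0).
  3: 3 XOR 20 = 23 ≥ 3 — no move.
  16: 16 XOR 20 = 4 < 16 — winning move (to 4).
That gives 3 winning moves.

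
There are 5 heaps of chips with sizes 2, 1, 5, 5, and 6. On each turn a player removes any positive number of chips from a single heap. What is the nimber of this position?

5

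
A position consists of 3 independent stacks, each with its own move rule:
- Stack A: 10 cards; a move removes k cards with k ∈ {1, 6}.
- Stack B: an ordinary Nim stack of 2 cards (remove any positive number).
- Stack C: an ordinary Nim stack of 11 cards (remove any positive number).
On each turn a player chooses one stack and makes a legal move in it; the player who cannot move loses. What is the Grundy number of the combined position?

Build the Grundy sequence for stack A with g(k) = mex{g(k−s) : s ∈ {1, 6}, s ≤ k}:
g(0) = mex{} = 0
g(1) = mex{0} = 1
g(2) = mex{1} = 0
g(3) = mex{0} = 1
g(4) = mex{1} = 0
g(5) = mex{0} = 1
g(6) = mex{0,1} = 2
g(7) = mex{1,2} = 0
g(8) = mex{0} = 1
g(9) = mex{1} = 0
g(10) = mex{0} = 1
So g(10) = 1.
Stack B is a plain Nim stack of size 2, so its Grundy value is 2.
Stack C is a plain Nim stack of size 11, so its Grundy value is 11.
The value of a disjunctive sum is the nim-sum of the parts.
Combined value = 1 ⊕ 2 ⊕ 11 = 8.

8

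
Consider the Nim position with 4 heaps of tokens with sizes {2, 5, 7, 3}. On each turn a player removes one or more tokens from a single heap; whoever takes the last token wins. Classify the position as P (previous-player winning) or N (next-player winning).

N-position

In binary:
  010  (2)
  101  (5)
  111  (7)
  011  (3)
  ---
  011  (3)
The nim-sum is 3 ≠ 0, so this is an N-position: the player to move can win.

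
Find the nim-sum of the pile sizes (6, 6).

0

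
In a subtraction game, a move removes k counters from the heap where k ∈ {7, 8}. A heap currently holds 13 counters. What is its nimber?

Grundy values for subtraction set {7, 8}:
g(0) = mex{} = 0
g(1) = mex{} = 0
g(2) = mex{} = 0
g(3) = mex{} = 0
g(4) = mex{} = 0
g(5) = mex{} = 0
g(6) = mex{} = 0
g(7) = mex{0} = 1
g(8) = mex{0} = 1
g(9) = mex{0} = 1
g(10) = mex{0} = 1
g(11) = mex{0} = 1
g(12) = mex{0} = 1
g(13) = mex{0} = 1
So g(13) = 1.

1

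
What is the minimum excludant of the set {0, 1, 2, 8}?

The values 0, 1, 2 are all present; 3 is the first non-negative integer missing from the set.

3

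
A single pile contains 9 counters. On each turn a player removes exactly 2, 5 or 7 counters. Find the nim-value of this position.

2

Compute g(0), g(1), … for moves {2, 5, 7}:
g(0) = mex{} = 0
g(1) = mex{} = 0
g(2) = mex{0} = 1
g(3) = mex{0} = 1
g(4) = mex{1} = 0
g(5) = mex{0,1} = 2
g(6) = mex{0} = 1
g(7) = mex{0,1,2} = 3
g(8) = mex{0,1} = 2
g(9) = mex{0,1,3} = 2
So g(9) = 2.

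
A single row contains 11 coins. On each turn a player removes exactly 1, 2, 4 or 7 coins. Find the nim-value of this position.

2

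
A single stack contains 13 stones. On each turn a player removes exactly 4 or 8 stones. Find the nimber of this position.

Build the Grundy sequence with g(k) = mex{g(k−s) : s ∈ {4, 8}, s ≤ k}:
g(0) = mex{} = 0
g(1) = mex{} = 0
g(2) = mex{} = 0
g(3) = mex{} = 0
g(4) = mex{0} = 1
g(5) = mex{0} = 1
g(6) = mex{0} = 1
g(7) = mex{0} = 1
g(8) = mex{0,1} = 2
g(9) = mex{0,1} = 2
g(10) = mex{0,1} = 2
g(11) = mex{0,1} = 2
g(12) = mex{1,2} = 0
g(13) = mex{1,2} = 0
So g(13) = 0.

0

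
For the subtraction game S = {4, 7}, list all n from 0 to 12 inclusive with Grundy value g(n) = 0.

0, 1, 2, 3, 11, 12

Compute g(0), g(1), … for moves {4, 7}:
g(0) = mex{} = 0
g(1) = mex{} = 0
g(2) = mex{} = 0
g(3) = mex{} = 0
g(4) = mex{0} = 1
g(5) = mex{0} = 1
g(6) = mex{0} = 1
g(7) = mex{0} = 1
g(8) = mex{0,1} = 2
g(9) = mex{0,1} = 2
g(10) = mex{0,1} = 2
g(11) = mex{1} = 0
g(12) = mex{1,2} = 0
The P-positions (g = 0) in 0..12 are 0, 1, 2, 3, 11, 12.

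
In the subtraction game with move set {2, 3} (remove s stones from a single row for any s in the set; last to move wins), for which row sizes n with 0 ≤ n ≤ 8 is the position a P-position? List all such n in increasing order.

0, 1, 5, 6

Compute g(0), g(1), … for moves {2, 3}:
g(0) = mex{} = 0
g(1) = mex{} = 0
g(2) = mex{0} = 1
g(3) = mex{0} = 1
g(4) = mex{0,1} = 2
g(5) = mex{1} = 0
g(6) = mex{1,2} = 0
g(7) = mex{0,2} = 1
g(8) = mex{0} = 1
The P-positions (g = 0) in 0..8 are 0, 1, 5, 6.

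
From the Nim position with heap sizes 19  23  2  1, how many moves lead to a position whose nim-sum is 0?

In binary:
  10011  (19)
  10111  (23)
  00010  (2)
  00001  (1)
  -----
  00111  (7)
The overall nim-sum is X = 7. A heap of size p has a winning move iff p XOR X < p (reduce it to p XOR X).
  19: 19 XOR 7 = 20 ≥ 19 — no move.
  23: 23 XOR 7 = 16 < 23 — winning move (to 16).
  2: 2 XOR 7 = 5 ≥ 2 — no move.
  1: 1 XOR 7 = 6 ≥ 1 — no move.
That gives 1 winning move.

1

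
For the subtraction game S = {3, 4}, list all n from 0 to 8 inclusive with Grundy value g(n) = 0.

Grundy values for subtraction set {3, 4}:
g(0) = mex{} = 0
g(1) = mex{} = 0
g(2) = mex{} = 0
g(3) = mex{0} = 1
g(4) = mex{0} = 1
g(5) = mex{0} = 1
g(6) = mex{0,1} = 2
g(7) = mex{1} = 0
g(8) = mex{1} = 0
The P-positions (g = 0) in 0..8 are 0, 1, 2, 7, 8.

0, 1, 2, 7, 8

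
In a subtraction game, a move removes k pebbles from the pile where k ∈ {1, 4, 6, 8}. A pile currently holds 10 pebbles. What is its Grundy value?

3

Grundy values for subtraction set {1, 4, 6, 8}:
g(0) = mex{} = 0
g(1) = mex{0} = 1
g(2) = mex{1} = 0
g(3) = mex{0} = 1
g(4) = mex{0,1} = 2
g(5) = mex{1,2} = 0
g(6) = mex{0} = 1
g(7) = mex{1} = 0
g(8) = mex{0,2} = 1
g(9) = mex{0,1} = 2
g(10) = mex{0,1,2} = 3
So g(10) = 3.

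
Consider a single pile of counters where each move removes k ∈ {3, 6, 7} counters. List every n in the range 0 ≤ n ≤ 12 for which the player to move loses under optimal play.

Compute g(0), g(1), … for moves {3, 6, 7}:
g(0) = mex{} = 0
g(1) = mex{} = 0
g(2) = mex{} = 0
g(3) = mex{0} = 1
g(4) = mex{0} = 1
g(5) = mex{0} = 1
g(6) = mex{0,1} = 2
g(7) = mex{0,1} = 2
g(8) = mex{0,1} = 2
g(9) = mex{0,1,2} = 3
g(10) = mex{1,2} = 0
g(11) = mex{1,2} = 0
g(12) = mex{1,2,3} = 0
The P-positions (g = 0) in 0..12 are 0, 1, 2, 10, 11, 12.

0, 1, 2, 10, 11, 12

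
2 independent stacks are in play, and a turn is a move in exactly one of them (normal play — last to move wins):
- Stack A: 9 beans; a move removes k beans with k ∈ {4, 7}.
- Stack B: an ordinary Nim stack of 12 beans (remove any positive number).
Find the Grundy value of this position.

Grundy values for stack A (subtraction set {4, 7}):
k:     0  1  2  3  4  5  6  7  8  9
g(k):  0  0  0  0  1  1  1  1  2  2
So g(9) = 2.
Stack B is a plain Nim stack of size 12, so its Grundy value is 12.
By the Sprague-Grundy theorem, the Grundy value of a sum of independent games is the XOR of the component values.
Combined value = 2 ⊕ 12 = 14.

14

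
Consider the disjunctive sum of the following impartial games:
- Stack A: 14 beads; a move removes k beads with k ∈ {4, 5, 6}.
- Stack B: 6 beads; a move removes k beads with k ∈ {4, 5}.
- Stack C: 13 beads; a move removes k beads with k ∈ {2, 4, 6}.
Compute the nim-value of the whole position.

2

Build the Grundy sequence for stack A with g(k) = mex{g(k−s) : s ∈ {4, 5, 6}, s ≤ k}:
g(0) = mex{} = 0
g(1) = mex{} = 0
g(2) = mex{} = 0
g(3) = mex{} = 0
g(4) = mex{0} = 1
g(5) = mex{0} = 1
g(6) = mex{0} = 1
g(7) = mex{0} = 1
g(8) = mex{0,1} = 2
g(9) = mex{0,1} = 2
g(10) = mex{1} = 0
g(11) = mex{1} = 0
g(12) = mex{1,2} = 0
g(13) = mex{1,2} = 0
g(14) = mex{0,2} = 1
So g(14) = 1.
Build the Grundy sequence for stack B with g(k) = mex{g(k−s) : s ∈ {4, 5}, s ≤ k}:
k:     0  1  2  3  4  5  6
g(k):  0  0  0  0  1  1  1
So g(6) = 1.
For stack C, compute g(0), g(1), … with moves {2, 4, 6}:
g(0) = mex{} = 0
g(1) = mex{} = 0
g(2) = mex{0} = 1
g(3) = mex{0} = 1
g(4) = mex{0,1} = 2
g(5) = mex{0,1} = 2
g(6) = mex{0,1,2} = 3
g(7) = mex{0,1,2} = 3
g(8) = mex{1,2,3} = 0
g(9) = mex{1,2,3} = 0
g(10) = mex{0,2,3} = 1
g(11) = mex{0,2,3} = 1
g(12) = mex{0,1,3} = 2
g(13) = mex{0,1,3} = 2
So g(13) = 2.
By the Sprague-Grundy theorem, the Grundy value of a sum of independent games is the XOR of the component values.
Combined value = 1 XOR 1 XOR 2 = 2.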